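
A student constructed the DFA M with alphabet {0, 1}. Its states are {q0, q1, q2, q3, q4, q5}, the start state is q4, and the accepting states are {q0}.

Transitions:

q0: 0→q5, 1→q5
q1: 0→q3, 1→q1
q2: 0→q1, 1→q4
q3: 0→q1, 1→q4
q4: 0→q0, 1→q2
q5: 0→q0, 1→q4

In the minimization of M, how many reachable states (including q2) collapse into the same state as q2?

2

Every state is reachable, so we keep all 6.
Initial partition by acceptance: {q0} | {q1,q2,q3,q4,q5}.
On input 0, block {q1,q2,q3,q4,q5} splits into {q1,q2,q3} and {q4,q5}.
Split {q1,q2,q3} by δ(·,1) → {q2,q3} and {q1}.
On input 1, block {q4,q5} splits into {q4} and {q5}.
No further refinement is possible. Final partition (5 blocks): {q0} | {q2,q3} | {q4} | {q1} | {q5}.
The equivalence class containing q2 is {q2,q3}, of size 2.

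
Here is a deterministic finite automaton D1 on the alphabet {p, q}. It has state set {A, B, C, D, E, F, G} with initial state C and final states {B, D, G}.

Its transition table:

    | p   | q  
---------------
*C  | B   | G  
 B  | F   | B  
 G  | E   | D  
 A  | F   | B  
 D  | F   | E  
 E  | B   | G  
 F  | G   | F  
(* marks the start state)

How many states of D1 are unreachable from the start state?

1

BFS from C reaches {B, C, D, E, F, G}; the 1 state(s) A are never visited.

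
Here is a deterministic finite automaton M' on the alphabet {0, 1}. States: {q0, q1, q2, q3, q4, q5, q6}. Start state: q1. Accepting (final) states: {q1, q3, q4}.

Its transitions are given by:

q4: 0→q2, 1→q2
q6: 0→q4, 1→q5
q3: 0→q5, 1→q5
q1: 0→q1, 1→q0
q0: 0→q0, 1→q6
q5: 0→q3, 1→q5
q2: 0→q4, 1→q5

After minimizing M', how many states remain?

All states are reachable from the start state.
Start with accepting vs non-accepting: {q1,q3,q4} | {q0,q2,q5,q6}.
Refine {q1,q3,q4} on symbol 0: members go to different blocks, giving {q3,q4} and {q1}.
Split {q0,q2,q5,q6} by δ(·,0) → {q2,q5,q6} and {q0}.
Stable partition: {q3,q4} | {q2,q5,q6} | {q1} | {q0} — 4 equivalence classes.

4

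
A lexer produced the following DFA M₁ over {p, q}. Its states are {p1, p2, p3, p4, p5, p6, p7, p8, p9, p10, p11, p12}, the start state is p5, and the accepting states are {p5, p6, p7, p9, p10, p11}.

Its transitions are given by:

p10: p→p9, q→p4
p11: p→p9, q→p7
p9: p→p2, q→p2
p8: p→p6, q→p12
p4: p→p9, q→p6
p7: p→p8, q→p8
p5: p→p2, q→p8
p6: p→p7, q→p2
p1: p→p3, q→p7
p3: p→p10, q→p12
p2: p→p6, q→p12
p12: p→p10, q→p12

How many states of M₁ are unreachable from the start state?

BFS from p5 reaches {p2, p4, p5, p6, p7, p8, p9, p10, p12}; the 3 state(s) p1, p3, p11 are never visited.

3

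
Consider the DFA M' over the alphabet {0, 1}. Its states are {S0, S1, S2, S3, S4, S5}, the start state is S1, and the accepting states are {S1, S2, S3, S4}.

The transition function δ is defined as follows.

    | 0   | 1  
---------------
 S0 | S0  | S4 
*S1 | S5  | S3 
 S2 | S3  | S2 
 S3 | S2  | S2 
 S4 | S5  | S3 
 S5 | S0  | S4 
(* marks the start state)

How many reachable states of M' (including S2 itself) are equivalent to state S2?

All states are reachable from the start state.
Initial partition by acceptance: {S1,S2,S3,S4} | {S0,S5}.
Refine {S1,S2,S3,S4} on symbol 0: members go to different blocks, giving {S1,S4} and {S2,S3}.
No further refinement is possible. Final partition (3 blocks): {S1,S4} | {S0,S5} | {S2,S3}.
State S2 belongs to the block {S2,S3}, which has 2 states.

2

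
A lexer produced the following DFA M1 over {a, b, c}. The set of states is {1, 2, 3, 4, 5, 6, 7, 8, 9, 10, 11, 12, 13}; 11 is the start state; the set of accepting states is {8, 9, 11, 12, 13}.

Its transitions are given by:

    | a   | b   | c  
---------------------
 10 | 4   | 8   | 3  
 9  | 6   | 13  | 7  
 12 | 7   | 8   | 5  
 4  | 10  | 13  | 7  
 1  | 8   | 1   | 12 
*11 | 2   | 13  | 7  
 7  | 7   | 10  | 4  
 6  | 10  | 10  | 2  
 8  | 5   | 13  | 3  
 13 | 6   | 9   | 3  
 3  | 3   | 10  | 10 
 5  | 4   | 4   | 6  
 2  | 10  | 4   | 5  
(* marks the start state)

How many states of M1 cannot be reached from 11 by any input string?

Starting at 11 and following transitions, the reachable set is {2, 3, 4, 5, 6, 7, 8, 9, 10, 11, 13}. That leaves 1, 12 unreachable — 2 in total.

2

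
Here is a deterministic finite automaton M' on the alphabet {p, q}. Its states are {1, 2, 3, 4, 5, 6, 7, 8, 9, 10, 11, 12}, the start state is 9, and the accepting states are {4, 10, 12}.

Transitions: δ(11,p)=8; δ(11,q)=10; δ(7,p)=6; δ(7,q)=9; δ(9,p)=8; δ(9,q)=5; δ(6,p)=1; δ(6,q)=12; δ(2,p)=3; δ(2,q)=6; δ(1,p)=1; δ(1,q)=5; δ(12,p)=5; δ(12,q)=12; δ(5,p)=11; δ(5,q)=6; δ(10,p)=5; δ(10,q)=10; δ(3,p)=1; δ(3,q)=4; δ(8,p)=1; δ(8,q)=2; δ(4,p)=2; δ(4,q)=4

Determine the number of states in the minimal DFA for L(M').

4

First remove the unreachable states {7}; 11 states remain.
Initial partition by acceptance: {4,10,12} | {1,2,3,5,6,8,9,11}.
On input q, block {1,2,3,5,6,8,9,11} splits into {1,2,5,8,9} and {3,6,11}.
Split {1,2,5,8,9} by δ(·,p) → {1,8,9} and {2,5}.
The partition is now stable with 4 blocks: {4,10,12} | {1,8,9} | {3,6,11} | {2,5}.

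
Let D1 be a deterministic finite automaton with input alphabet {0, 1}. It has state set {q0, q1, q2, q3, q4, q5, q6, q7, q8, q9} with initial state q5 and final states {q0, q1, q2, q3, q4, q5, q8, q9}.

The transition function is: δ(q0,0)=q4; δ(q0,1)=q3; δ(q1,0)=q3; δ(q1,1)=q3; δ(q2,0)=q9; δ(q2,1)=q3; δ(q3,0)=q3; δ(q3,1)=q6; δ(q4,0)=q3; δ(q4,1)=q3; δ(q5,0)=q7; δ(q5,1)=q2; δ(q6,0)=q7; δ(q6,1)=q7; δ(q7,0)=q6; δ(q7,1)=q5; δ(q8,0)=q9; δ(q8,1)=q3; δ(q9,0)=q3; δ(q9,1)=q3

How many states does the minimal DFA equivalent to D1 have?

6

First remove the unreachable states {q0,q1,q4,q8}; 6 states remain.
Start with accepting vs non-accepting: {q2,q3,q5,q9} | {q6,q7}.
On input 0, block {q2,q3,q5,q9} splits into {q2,q3,q9} and {q5}.
Split {q2,q3,q9} by δ(·,1) → {q2,q9} and {q3}.
Split {q2,q9} by δ(·,0) → {q2} and {q9}.
Refine {q6,q7} on symbol 1: members go to different blocks, giving {q6} and {q7}.
No further refinement is possible. Final partition (6 blocks): {q2} | {q6} | {q5} | {q3} | {q9} | {q7}.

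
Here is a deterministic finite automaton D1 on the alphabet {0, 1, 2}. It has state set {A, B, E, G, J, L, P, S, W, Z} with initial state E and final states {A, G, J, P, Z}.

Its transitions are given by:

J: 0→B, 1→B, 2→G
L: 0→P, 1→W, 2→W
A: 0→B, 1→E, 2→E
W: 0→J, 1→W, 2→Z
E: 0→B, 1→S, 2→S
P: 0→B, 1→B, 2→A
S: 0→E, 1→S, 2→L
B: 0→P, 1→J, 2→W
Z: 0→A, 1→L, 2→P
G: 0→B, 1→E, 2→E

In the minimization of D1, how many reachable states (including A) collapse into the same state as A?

2

Every state is reachable, so we keep all 10.
P0 = {A,G,J,P,Z} | {B,E,L,S,W}.
Refine {A,G,J,P,Z} on symbol 0: members go to different blocks, giving {A,G,J,P} and {Z}.
On input 2, block {A,G,J,P} splits into {J,P} and {A,G}.
On input 0, block {B,E,L,S,W} splits into {B,L,W} and {E,S}.
Refine {B,L,W} on symbol 1: members go to different blocks, giving {L,W} and {B}.
On input 2, block {L,W} splits into {L} and {W}.
On input 0, block {E,S} splits into {S} and {E}.
Stable partition: {J,P} | {L} | {Z} | {A,G} | {S} | {B} | {W} | {E} — 8 equivalence classes.
State A belongs to the block {A,G}, which has 2 states.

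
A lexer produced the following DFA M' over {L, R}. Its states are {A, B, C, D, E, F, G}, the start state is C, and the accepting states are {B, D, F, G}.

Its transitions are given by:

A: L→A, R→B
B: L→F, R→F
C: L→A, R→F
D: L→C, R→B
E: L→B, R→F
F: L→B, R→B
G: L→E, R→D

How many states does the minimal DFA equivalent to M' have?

2

States {D,E,G} cannot be reached from the start state, so discard them.
Initial partition by acceptance: {B,F} | {A,C}.
Stable partition: {B,F} | {A,C} — 2 equivalence classes.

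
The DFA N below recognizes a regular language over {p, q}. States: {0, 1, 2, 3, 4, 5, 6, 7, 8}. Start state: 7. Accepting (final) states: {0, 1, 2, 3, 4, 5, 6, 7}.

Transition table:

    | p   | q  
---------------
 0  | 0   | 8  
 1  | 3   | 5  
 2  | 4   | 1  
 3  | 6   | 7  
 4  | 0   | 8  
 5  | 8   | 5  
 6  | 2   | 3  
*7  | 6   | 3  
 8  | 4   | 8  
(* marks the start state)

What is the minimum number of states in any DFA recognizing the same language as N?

All states are reachable from the start state.
P0 = {0,1,2,3,4,5,6,7} | {8}.
On input p, block {0,1,2,3,4,5,6,7} splits into {0,1,2,3,4,6,7} and {5}.
On input q, block {0,1,2,3,4,6,7} splits into {2,3,6,7} and {0,4} and {1}.
Split {2,3,6,7} by δ(·,p) → {3,6,7} and {2}.
Refine {3,6,7} on symbol p: members go to different blocks, giving {3,7} and {6}.
No further refinement is possible. Final partition (7 blocks): {3,7} | {8} | {5} | {0,4} | {1} | {2} | {6}.

7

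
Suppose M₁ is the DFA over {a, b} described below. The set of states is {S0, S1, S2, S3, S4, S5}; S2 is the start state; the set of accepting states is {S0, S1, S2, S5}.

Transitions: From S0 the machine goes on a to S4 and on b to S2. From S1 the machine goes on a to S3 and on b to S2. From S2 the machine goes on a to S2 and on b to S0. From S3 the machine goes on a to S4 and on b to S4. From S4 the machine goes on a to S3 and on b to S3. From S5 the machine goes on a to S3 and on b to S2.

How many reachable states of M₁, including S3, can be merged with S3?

States {S1,S5} cannot be reached from the start state, so discard them.
P0 = {S0,S2} | {S3,S4}.
On input a, block {S0,S2} splits into {S0} and {S2}.
The partition is now stable with 3 blocks: {S0} | {S3,S4} | {S2}.
The equivalence class containing S3 is {S3,S4}, of size 2.

2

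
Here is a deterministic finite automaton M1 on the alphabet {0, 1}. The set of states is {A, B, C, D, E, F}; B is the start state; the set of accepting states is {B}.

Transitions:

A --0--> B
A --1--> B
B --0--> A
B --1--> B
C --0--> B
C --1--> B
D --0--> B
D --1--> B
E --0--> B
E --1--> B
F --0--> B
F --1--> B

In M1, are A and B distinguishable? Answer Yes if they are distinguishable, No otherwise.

Yes

First remove the unreachable states {C,D,E,F}; 2 states remain.
P0 = {B} | {A}.
No further refinement is possible. Final partition (2 blocks): {B} | {A}.
A and B end up in different blocks, so they are distinguishable. For instance, the string 'ε' is accepted from only B.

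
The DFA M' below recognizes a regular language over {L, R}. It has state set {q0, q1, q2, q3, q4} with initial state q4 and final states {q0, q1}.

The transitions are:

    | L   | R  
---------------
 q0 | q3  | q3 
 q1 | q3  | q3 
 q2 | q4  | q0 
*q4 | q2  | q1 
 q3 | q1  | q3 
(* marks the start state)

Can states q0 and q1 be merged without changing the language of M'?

Yes

Start with accepting vs non-accepting: {q0,q1} | {q2,q3,q4}.
Refine {q2,q3,q4} on symbol L: members go to different blocks, giving {q2,q4} and {q3}.
No further refinement is possible. Final partition (3 blocks): {q0,q1} | {q2,q4} | {q3}.
q0 and q1 lie in the same block of the stable partition, so they are equivalent — no string distinguishes them.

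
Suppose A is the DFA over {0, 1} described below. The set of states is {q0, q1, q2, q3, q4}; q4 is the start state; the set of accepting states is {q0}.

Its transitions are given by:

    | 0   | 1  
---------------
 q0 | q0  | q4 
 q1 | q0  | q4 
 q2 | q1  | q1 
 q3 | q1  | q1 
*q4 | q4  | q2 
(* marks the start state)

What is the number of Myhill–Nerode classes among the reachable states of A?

States {q3} cannot be reached from the start state, so discard them.
Initial partition by acceptance: {q0} | {q1,q2,q4}.
Split {q1,q2,q4} by δ(·,0) → {q2,q4} and {q1}.
Split {q2,q4} by δ(·,0) → {q2} and {q4}.
Stable partition: {q0} | {q2} | {q1} | {q4} — 4 equivalence classes.

4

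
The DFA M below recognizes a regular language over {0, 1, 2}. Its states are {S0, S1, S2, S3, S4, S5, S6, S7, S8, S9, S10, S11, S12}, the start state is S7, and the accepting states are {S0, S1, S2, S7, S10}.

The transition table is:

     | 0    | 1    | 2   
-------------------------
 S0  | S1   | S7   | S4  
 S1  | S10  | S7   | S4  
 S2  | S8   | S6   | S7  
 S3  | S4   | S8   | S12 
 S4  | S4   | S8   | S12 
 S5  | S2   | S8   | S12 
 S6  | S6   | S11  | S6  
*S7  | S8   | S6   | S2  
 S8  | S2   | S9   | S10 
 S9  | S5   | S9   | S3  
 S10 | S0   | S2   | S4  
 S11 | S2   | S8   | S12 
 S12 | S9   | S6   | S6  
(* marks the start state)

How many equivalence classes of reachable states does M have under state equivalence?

8

Every state is reachable, so we keep all 13.
Initial partition by acceptance: {S0,S1,S2,S7,S10} | {S3,S4,S5,S6,S8,S9,S11,S12}.
On input 0, block {S0,S1,S2,S7,S10} splits into {S0,S1,S10} and {S2,S7}.
Refine {S3,S4,S5,S6,S8,S9,S11,S12} on symbol 0: members go to different blocks, giving {S3,S4,S6,S9,S12} and {S5,S8,S11}.
Split {S3,S4,S6,S9,S12} by δ(·,0) → {S3,S4,S6,S12} and {S9}.
Refine {S3,S4,S6,S12} on symbol 0: members go to different blocks, giving {S3,S4,S6} and {S12}.
On input 2, block {S3,S4,S6} splits into {S3,S4} and {S6}.
Refine {S5,S8,S11} on symbol 1: members go to different blocks, giving {S5,S11} and {S8}.
The partition is now stable with 8 blocks: {S0,S1,S10} | {S3,S4} | {S2,S7} | {S5,S11} | {S9} | {S12} | {S6} | {S8}.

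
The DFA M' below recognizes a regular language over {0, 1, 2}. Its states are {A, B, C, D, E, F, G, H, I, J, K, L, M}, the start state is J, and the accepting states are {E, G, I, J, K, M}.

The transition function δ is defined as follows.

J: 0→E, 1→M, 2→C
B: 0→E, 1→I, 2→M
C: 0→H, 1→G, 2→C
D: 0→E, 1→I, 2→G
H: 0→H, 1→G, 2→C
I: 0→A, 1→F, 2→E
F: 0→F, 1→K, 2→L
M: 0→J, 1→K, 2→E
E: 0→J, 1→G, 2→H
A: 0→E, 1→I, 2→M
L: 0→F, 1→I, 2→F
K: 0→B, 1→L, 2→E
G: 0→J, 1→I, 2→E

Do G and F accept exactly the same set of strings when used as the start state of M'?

States {D} cannot be reached from the start state, so discard them.
Start with accepting vs non-accepting: {E,G,I,J,K,M} | {A,B,C,F,H,L}.
Refine {E,G,I,J,K,M} on symbol 0: members go to different blocks, giving {E,G,J,M} and {I,K}.
Refine {E,G,J,M} on symbol 1: members go to different blocks, giving {E,J} and {G,M}.
On input 0, block {A,B,C,F,H,L} splits into {C,F,H,L} and {A,B}.
Refine {C,F,H,L} on symbol 1: members go to different blocks, giving {C,H} and {F,L}.
Stable partition: {E,J} | {C,H} | {I,K} | {G,M} | {A,B} | {F,L} — 6 equivalence classes.
G and F end up in different blocks, so they are distinguishable. For instance, the string 'ε' is accepted from only G.

No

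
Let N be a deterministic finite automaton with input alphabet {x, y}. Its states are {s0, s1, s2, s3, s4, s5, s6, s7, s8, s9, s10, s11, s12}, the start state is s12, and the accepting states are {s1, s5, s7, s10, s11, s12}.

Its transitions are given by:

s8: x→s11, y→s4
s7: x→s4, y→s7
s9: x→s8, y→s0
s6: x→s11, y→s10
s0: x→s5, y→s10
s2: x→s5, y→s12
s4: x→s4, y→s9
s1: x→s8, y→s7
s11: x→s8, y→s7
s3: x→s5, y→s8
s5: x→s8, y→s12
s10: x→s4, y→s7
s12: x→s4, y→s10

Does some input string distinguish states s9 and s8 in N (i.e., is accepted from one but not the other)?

First remove the unreachable states {s1,s2,s3,s6}; 9 states remain.
Initial partition by acceptance: {s5,s7,s10,s11,s12} | {s0,s4,s8,s9}.
Refine {s0,s4,s8,s9} on symbol x: members go to different blocks, giving {s0,s8} and {s4,s9}.
Split {s5,s7,s10,s11,s12} by δ(·,x) → {s7,s10,s12} and {s5,s11}.
Refine {s0,s8} on symbol y: members go to different blocks, giving {s0} and {s8}.
On input x, block {s4,s9} splits into {s4} and {s9}.
The partition is now stable with 6 blocks: {s7,s10,s12} | {s0} | {s4} | {s5,s11} | {s8} | {s9}.
s9 and s8 end up in different blocks, so they are distinguishable. For instance, the string 'x' is accepted from only s8.

Yes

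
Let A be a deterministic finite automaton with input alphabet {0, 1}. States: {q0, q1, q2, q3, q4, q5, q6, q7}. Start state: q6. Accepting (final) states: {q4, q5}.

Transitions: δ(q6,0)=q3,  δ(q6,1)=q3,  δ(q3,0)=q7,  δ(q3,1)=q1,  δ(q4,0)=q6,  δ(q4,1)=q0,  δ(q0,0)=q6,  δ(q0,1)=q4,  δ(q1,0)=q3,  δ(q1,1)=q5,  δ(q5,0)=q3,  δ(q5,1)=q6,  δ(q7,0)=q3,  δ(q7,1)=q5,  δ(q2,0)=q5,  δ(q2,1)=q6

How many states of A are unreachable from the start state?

Starting at q6 and following transitions, the reachable set is {q1, q3, q5, q6, q7}. That leaves q0, q2, q4 unreachable — 3 in total.

3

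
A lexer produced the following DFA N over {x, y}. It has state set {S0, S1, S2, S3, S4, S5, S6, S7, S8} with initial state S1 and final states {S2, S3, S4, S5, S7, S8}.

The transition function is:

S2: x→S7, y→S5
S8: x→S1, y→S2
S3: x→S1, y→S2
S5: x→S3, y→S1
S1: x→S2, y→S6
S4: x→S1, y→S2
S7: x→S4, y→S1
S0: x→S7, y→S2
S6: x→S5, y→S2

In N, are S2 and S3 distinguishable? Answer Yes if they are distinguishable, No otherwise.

Yes

States {S0,S8} cannot be reached from the start state, so discard them.
Start with accepting vs non-accepting: {S2,S3,S4,S5,S7} | {S1,S6}.
Refine {S2,S3,S4,S5,S7} on symbol x: members go to different blocks, giving {S2,S5,S7} and {S3,S4}.
Split {S2,S5,S7} by δ(·,x) → {S5,S7} and {S2}.
On input x, block {S1,S6} splits into {S1} and {S6}.
The partition is now stable with 5 blocks: {S5,S7} | {S1} | {S3,S4} | {S2} | {S6}.
S2 and S3 end up in different blocks, so they are distinguishable. For instance, the string 'x' is accepted from only S2.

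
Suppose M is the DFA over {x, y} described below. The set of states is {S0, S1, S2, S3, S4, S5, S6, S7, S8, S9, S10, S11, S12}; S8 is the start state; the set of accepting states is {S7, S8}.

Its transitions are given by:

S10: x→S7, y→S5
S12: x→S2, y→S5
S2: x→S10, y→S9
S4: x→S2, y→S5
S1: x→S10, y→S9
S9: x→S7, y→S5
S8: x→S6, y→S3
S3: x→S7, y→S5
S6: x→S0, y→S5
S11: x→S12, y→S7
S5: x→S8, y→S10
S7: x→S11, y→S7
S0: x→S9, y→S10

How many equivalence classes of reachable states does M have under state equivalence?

States {S1,S4} cannot be reached from the start state, so discard them.
P0 = {S7,S8} | {S0,S2,S3,S5,S6,S9,S10,S11,S12}.
Split {S7,S8} by δ(·,y) → {S7} and {S8}.
On input x, block {S0,S2,S3,S5,S6,S9,S10,S11,S12} splits into {S0,S2,S6,S11,S12} and {S3,S9,S10} and {S5}.
Split {S0,S2,S6,S11,S12} by δ(·,x) → {S6,S11,S12} and {S0,S2}.
On input x, block {S6,S11,S12} splits into {S6,S12} and {S11}.
No further refinement is possible. Final partition (7 blocks): {S7} | {S6,S12} | {S8} | {S3,S9,S10} | {S5} | {S0,S2} | {S11}.

7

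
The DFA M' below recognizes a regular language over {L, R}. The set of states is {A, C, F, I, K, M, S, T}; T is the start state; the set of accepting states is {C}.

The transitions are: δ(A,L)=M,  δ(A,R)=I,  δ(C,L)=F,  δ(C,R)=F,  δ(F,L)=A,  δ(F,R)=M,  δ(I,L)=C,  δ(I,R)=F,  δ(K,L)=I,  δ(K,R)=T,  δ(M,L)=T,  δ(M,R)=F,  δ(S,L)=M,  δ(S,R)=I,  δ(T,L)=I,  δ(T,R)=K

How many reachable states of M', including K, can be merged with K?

2

Reachable states from the start: {A,C,F,I,K,M,T}. Unreachable: {S} — drop them.
Start with accepting vs non-accepting: {C} | {A,F,I,K,M,T}.
Refine {A,F,I,K,M,T} on symbol L: members go to different blocks, giving {A,F,K,M,T} and {I}.
Split {A,F,K,M,T} by δ(·,L) → {A,F,M} and {K,T}.
Refine {A,F,M} on symbol L: members go to different blocks, giving {A,F} and {M}.
On input L, block {A,F} splits into {A} and {F}.
The partition is now stable with 6 blocks: {C} | {A} | {I} | {K,T} | {M} | {F}.
The equivalence class containing K is {K,T}, of size 2.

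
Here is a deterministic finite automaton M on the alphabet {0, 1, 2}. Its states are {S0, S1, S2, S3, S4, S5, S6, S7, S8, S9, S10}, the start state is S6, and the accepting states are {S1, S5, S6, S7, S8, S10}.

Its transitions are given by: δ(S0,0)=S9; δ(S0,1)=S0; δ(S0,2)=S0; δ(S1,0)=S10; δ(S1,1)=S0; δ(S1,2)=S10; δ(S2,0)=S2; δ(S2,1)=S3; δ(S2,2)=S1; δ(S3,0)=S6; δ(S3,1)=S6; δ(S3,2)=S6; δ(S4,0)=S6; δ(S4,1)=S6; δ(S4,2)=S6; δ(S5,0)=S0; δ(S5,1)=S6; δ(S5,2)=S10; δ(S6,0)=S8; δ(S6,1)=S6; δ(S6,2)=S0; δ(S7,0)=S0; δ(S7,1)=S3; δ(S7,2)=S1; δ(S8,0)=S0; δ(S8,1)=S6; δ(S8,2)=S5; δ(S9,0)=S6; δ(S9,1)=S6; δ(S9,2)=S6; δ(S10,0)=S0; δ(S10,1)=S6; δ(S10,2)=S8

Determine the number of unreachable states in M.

5

BFS from S6 reaches {S0, S5, S6, S8, S9, S10}; the 5 state(s) S1, S2, S3, S4, S7 are never visited.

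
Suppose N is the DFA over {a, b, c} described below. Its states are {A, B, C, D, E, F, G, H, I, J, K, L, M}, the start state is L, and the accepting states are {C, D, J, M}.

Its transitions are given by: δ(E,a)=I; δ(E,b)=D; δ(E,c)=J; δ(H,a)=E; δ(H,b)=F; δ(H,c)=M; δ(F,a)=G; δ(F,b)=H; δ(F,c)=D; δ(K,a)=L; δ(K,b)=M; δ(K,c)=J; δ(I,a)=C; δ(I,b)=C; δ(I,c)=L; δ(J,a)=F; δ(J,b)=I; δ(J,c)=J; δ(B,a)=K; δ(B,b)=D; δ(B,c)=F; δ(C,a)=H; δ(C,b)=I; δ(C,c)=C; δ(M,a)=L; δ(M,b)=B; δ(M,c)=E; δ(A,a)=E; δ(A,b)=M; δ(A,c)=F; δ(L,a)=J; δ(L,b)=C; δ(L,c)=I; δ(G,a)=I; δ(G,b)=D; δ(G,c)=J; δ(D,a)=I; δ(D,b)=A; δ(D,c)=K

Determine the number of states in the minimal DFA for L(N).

Every state is reachable, so we keep all 13.
P0 = {C,D,J,M} | {A,B,E,F,G,H,I,K,L}.
On input c, block {C,D,J,M} splits into {C,J} and {D,M}.
Refine {A,B,E,F,G,H,I,K,L} on symbol a: members go to different blocks, giving {A,B,E,F,G,H,K} and {I,L}.
Split {A,B,E,F,G,H,K} by δ(·,a) → {A,B,F,H} and {E,G,K}.
Refine {A,B,F,H} on symbol b: members go to different blocks, giving {A,B} and {F,H}.
No further refinement is possible. Final partition (6 blocks): {C,J} | {A,B} | {D,M} | {I,L} | {E,G,K} | {F,H}.

6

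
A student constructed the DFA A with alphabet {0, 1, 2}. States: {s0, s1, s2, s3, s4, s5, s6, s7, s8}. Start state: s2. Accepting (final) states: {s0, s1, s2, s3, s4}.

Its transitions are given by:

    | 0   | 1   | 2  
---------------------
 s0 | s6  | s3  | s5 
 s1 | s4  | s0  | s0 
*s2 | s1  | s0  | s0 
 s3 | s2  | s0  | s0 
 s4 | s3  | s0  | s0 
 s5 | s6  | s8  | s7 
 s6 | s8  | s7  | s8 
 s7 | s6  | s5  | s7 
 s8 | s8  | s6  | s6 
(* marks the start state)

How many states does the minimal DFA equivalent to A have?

Every state is reachable, so we keep all 9.
P0 = {s0,s1,s2,s3,s4} | {s5,s6,s7,s8}.
Refine {s0,s1,s2,s3,s4} on symbol 0: members go to different blocks, giving {s1,s2,s3,s4} and {s0}.
Stable partition: {s1,s2,s3,s4} | {s5,s6,s7,s8} | {s0} — 3 equivalence classes.

3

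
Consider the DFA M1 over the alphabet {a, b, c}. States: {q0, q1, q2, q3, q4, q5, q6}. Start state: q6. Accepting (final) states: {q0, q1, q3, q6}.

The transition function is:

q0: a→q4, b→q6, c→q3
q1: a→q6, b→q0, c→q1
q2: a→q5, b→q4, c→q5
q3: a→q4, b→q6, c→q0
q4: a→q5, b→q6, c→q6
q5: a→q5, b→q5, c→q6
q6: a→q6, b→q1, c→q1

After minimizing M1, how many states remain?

States {q2} cannot be reached from the start state, so discard them.
P0 = {q0,q1,q3,q6} | {q4,q5}.
On input a, block {q0,q1,q3,q6} splits into {q0,q3} and {q1,q6}.
Refine {q4,q5} on symbol b: members go to different blocks, giving {q4} and {q5}.
Split {q1,q6} by δ(·,b) → {q1} and {q6}.
The partition is now stable with 5 blocks: {q0,q3} | {q4} | {q1} | {q5} | {q6}.

5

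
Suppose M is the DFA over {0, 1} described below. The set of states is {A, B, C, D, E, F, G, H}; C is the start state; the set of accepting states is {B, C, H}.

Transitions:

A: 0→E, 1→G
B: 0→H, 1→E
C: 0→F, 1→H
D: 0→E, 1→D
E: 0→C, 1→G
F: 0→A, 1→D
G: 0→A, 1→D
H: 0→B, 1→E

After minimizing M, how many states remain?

6

Every state is reachable, so we keep all 8.
Start with accepting vs non-accepting: {B,C,H} | {A,D,E,F,G}.
Split {B,C,H} by δ(·,0) → {B,H} and {C}.
On input 0, block {A,D,E,F,G} splits into {A,D,F,G} and {E}.
Refine {A,D,F,G} on symbol 0: members go to different blocks, giving {A,D} and {F,G}.
Refine {A,D} on symbol 1: members go to different blocks, giving {A} and {D}.
Stable partition: {B,H} | {A} | {C} | {E} | {F,G} | {D} — 6 equivalence classes.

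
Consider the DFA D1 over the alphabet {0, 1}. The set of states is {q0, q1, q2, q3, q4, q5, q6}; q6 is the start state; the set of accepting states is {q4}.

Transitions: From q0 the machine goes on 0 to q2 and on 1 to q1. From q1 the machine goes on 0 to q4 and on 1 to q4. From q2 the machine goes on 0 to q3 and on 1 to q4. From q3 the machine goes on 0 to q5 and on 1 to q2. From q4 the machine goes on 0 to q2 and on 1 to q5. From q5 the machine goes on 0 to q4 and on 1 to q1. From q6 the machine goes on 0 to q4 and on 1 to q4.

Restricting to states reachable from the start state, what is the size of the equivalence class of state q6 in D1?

2

Reachable states from the start: {q1,q2,q3,q4,q5,q6}. Unreachable: {q0} — drop them.
Initial partition by acceptance: {q4} | {q1,q2,q3,q5,q6}.
Split {q1,q2,q3,q5,q6} by δ(·,0) → {q1,q5,q6} and {q2,q3}.
Refine {q1,q5,q6} on symbol 1: members go to different blocks, giving {q1,q6} and {q5}.
Split {q2,q3} by δ(·,0) → {q2} and {q3}.
The partition is now stable with 5 blocks: {q4} | {q1,q6} | {q2} | {q5} | {q3}.
The equivalence class containing q6 is {q1,q6}, of size 2.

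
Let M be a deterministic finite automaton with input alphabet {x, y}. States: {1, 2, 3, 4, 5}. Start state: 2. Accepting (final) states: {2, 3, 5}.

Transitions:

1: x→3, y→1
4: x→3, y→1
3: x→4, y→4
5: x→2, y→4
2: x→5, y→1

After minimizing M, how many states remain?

3

Every state is reachable, so we keep all 5.
Start with accepting vs non-accepting: {2,3,5} | {1,4}.
On input x, block {2,3,5} splits into {2,5} and {3}.
Stable partition: {2,5} | {1,4} | {3} — 3 equivalence classes.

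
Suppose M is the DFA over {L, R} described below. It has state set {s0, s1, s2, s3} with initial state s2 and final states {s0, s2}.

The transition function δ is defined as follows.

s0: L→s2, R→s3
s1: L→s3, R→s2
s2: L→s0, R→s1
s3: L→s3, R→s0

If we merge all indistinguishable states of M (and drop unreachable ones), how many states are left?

Every state is reachable, so we keep all 4.
P0 = {s0,s2} | {s1,s3}.
Stable partition: {s0,s2} | {s1,s3} — 2 equivalence classes.

2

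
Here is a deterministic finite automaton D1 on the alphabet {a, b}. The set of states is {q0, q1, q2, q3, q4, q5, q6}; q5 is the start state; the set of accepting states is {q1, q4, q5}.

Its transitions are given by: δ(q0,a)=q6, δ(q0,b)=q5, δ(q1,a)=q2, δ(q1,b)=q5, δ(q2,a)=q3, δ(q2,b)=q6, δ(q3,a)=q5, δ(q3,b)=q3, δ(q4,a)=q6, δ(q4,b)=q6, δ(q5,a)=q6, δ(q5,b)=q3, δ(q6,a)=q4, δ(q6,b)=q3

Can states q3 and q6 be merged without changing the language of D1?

Yes

First remove the unreachable states {q0,q1,q2}; 4 states remain.
Initial partition by acceptance: {q4,q5} | {q3,q6}.
The partition is now stable with 2 blocks: {q4,q5} | {q3,q6}.
q3 and q6 lie in the same block of the stable partition, so they are equivalent — no string distinguishes them.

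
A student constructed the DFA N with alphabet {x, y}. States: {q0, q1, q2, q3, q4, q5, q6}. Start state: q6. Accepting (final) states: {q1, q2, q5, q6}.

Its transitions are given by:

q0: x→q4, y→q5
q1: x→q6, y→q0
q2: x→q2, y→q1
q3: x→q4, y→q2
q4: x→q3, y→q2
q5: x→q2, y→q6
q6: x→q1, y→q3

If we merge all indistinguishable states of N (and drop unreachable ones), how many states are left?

3

Every state is reachable, so we keep all 7.
P0 = {q1,q2,q5,q6} | {q0,q3,q4}.
Split {q1,q2,q5,q6} by δ(·,y) → {q1,q6} and {q2,q5}.
The partition is now stable with 3 blocks: {q1,q6} | {q0,q3,q4} | {q2,q5}.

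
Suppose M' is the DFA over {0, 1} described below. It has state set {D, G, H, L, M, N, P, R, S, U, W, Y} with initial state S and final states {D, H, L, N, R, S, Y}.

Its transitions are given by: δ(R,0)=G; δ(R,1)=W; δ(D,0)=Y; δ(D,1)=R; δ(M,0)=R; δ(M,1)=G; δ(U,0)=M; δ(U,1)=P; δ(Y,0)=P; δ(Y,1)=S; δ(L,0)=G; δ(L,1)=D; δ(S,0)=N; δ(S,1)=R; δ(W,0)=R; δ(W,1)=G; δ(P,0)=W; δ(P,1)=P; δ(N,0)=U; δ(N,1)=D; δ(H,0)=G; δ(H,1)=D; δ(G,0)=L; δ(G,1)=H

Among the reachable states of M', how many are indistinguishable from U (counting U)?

2

Initial partition by acceptance: {D,H,L,N,R,S,Y} | {G,M,P,U,W}.
On input 0, block {D,H,L,N,R,S,Y} splits into {H,L,N,R,Y} and {D,S}.
Split {H,L,N,R,Y} by δ(·,1) → {H,L,N,Y} and {R}.
Split {G,M,P,U,W} by δ(·,0) → {P,U} and {M,W} and {G}.
Split {H,L,N,Y} by δ(·,0) → {N,Y} and {H,L}.
No further refinement is possible. Final partition (7 blocks): {N,Y} | {P,U} | {D,S} | {R} | {M,W} | {G} | {H,L}.
State U belongs to the block {P,U}, which has 2 states.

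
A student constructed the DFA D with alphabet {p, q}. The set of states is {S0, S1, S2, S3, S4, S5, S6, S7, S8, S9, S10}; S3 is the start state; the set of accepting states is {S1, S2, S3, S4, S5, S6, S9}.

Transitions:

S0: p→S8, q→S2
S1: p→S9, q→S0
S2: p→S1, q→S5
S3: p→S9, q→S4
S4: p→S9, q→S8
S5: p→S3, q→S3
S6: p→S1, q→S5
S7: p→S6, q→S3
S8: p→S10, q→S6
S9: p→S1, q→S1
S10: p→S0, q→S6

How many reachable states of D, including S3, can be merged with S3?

First remove the unreachable states {S7}; 10 states remain.
Initial partition by acceptance: {S1,S2,S3,S4,S5,S6,S9} | {S0,S8,S10}.
Split {S1,S2,S3,S4,S5,S6,S9} by δ(·,q) → {S2,S3,S5,S6,S9} and {S1,S4}.
Refine {S2,S3,S5,S6,S9} on symbol p: members go to different blocks, giving {S2,S6,S9} and {S3,S5}.
Split {S2,S6,S9} by δ(·,q) → {S2,S6} and {S9}.
On input p, block {S3,S5} splits into {S3} and {S5}.
The partition is now stable with 6 blocks: {S2,S6} | {S0,S8,S10} | {S1,S4} | {S3} | {S9} | {S5}.
State S3 belongs to the block {S3}, which has 1 states.

1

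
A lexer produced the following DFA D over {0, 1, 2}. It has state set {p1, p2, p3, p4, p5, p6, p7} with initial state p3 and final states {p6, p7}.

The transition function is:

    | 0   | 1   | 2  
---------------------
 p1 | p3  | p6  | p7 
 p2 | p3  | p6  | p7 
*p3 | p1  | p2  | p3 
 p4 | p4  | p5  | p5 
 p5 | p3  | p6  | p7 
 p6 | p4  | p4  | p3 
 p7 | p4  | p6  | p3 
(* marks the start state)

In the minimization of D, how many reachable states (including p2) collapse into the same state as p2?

3

All states are reachable from the start state.
Start with accepting vs non-accepting: {p6,p7} | {p1,p2,p3,p4,p5}.
Split {p6,p7} by δ(·,1) → {p6} and {p7}.
Split {p1,p2,p3,p4,p5} by δ(·,1) → {p1,p2,p5} and {p3,p4}.
Split {p3,p4} by δ(·,0) → {p3} and {p4}.
The partition is now stable with 5 blocks: {p6} | {p1,p2,p5} | {p7} | {p3} | {p4}.
State p2 belongs to the block {p1,p2,p5}, which has 3 states.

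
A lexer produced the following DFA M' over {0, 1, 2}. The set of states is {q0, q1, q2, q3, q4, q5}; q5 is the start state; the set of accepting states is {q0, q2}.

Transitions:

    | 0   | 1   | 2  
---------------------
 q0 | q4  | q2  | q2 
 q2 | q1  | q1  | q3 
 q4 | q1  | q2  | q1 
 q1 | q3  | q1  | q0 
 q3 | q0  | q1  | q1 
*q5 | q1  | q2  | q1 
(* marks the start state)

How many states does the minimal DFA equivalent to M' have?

5

P0 = {q0,q2} | {q1,q3,q4,q5}.
On input 1, block {q0,q2} splits into {q0} and {q2}.
On input 0, block {q1,q3,q4,q5} splits into {q1,q4,q5} and {q3}.
On input 0, block {q1,q4,q5} splits into {q4,q5} and {q1}.
No further refinement is possible. Final partition (5 blocks): {q0} | {q4,q5} | {q2} | {q3} | {q1}.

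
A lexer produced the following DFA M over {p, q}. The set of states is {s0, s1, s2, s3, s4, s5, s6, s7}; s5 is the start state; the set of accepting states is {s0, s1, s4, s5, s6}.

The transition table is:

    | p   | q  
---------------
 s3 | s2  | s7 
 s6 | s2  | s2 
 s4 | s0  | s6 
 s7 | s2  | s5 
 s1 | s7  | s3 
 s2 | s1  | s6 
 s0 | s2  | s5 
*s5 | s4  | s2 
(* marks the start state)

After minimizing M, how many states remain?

8

All states are reachable from the start state.
Start with accepting vs non-accepting: {s0,s1,s4,s5,s6} | {s2,s3,s7}.
Split {s0,s1,s4,s5,s6} by δ(·,p) → {s0,s1,s6} and {s4,s5}.
On input q, block {s0,s1,s6} splits into {s1,s6} and {s0}.
Split {s2,s3,s7} by δ(·,p) → {s3,s7} and {s2}.
On input p, block {s1,s6} splits into {s1} and {s6}.
On input q, block {s3,s7} splits into {s3} and {s7}.
On input p, block {s4,s5} splits into {s4} and {s5}.
No further refinement is possible. Final partition (8 blocks): {s1} | {s3} | {s4} | {s0} | {s2} | {s6} | {s7} | {s5}.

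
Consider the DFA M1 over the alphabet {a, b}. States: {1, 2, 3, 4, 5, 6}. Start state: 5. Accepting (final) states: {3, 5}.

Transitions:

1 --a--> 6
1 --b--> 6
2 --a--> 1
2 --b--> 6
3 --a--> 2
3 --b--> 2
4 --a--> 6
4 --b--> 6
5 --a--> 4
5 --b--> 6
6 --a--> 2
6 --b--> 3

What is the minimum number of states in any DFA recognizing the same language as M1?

5

All states are reachable from the start state.
P0 = {3,5} | {1,2,4,6}.
Split {1,2,4,6} by δ(·,b) → {1,2,4} and {6}.
Refine {3,5} on symbol b: members go to different blocks, giving {3} and {5}.
Split {1,2,4} by δ(·,a) → {1,4} and {2}.
The partition is now stable with 5 blocks: {3} | {1,4} | {6} | {5} | {2}.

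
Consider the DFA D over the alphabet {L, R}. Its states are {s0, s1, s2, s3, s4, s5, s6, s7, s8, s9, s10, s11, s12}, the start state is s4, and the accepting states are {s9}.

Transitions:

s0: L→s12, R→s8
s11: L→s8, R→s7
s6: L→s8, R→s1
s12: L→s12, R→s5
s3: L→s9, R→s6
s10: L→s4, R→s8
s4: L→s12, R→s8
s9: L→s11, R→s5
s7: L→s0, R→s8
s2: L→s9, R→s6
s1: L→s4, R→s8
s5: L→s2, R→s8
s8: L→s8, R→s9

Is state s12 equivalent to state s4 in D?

Reachable states from the start: {s0,s1,s2,s4,s5,s6,s7,s8,s9,s11,s12}. Unreachable: {s3,s10} — drop them.
Initial partition by acceptance: {s9} | {s0,s1,s2,s4,s5,s6,s7,s8,s11,s12}.
Refine {s0,s1,s2,s4,s5,s6,s7,s8,s11,s12} on symbol L: members go to different blocks, giving {s0,s1,s4,s5,s6,s7,s8,s11,s12} and {s2}.
Split {s0,s1,s4,s5,s6,s7,s8,s11,s12} by δ(·,L) → {s0,s1,s4,s6,s7,s8,s11,s12} and {s5}.
Split {s0,s1,s4,s6,s7,s8,s11,s12} by δ(·,R) → {s0,s1,s4,s6,s7,s11} and {s8} and {s12}.
On input L, block {s0,s1,s4,s6,s7,s11} splits into {s0,s4} and {s1,s7} and {s6,s11}.
The partition is now stable with 8 blocks: {s9} | {s0,s4} | {s2} | {s5} | {s8} | {s12} | {s1,s7} | {s6,s11}.
s12 and s4 end up in different blocks, so they are distinguishable. For instance, the string 'RR' is accepted from only s4.

No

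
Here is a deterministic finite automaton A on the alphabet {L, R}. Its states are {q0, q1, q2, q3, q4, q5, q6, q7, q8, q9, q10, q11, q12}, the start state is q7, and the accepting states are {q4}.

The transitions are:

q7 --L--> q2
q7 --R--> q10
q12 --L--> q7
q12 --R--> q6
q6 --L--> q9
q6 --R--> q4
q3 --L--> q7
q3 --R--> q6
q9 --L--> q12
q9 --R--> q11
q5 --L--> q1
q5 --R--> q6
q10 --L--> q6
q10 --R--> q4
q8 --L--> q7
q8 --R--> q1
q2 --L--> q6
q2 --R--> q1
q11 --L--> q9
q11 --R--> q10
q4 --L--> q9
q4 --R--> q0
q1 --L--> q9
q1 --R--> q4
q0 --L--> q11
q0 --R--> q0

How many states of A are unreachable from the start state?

3

No path from q7 leads to q3, q5, q8; the other 10 states are all reachable.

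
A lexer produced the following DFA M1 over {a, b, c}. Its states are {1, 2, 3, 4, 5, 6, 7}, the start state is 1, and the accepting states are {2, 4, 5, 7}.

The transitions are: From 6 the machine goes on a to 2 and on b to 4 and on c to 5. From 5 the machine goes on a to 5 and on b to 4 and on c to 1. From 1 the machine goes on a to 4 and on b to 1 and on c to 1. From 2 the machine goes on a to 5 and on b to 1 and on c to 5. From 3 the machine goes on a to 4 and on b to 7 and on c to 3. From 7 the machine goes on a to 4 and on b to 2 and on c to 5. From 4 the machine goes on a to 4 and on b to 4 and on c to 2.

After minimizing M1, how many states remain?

4

Reachable states from the start: {1,2,4,5}. Unreachable: {3,6,7} — drop them.
P0 = {2,4,5} | {1}.
Refine {2,4,5} on symbol b: members go to different blocks, giving {4,5} and {2}.
Split {4,5} by δ(·,c) → {4} and {5}.
Stable partition: {4} | {1} | {2} | {5} — 4 equivalence classes.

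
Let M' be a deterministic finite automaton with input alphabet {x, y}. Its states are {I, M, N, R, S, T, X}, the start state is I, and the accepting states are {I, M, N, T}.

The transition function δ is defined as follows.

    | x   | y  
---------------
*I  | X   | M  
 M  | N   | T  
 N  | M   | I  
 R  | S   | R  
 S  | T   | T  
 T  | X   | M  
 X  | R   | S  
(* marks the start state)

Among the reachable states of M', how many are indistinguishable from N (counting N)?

2

Initial partition by acceptance: {I,M,N,T} | {R,S,X}.
Split {I,M,N,T} by δ(·,x) → {M,N} and {I,T}.
Split {R,S,X} by δ(·,x) → {R,X} and {S}.
Split {R,X} by δ(·,x) → {X} and {R}.
Stable partition: {M,N} | {X} | {I,T} | {S} | {R} — 5 equivalence classes.
The equivalence class containing N is {M,N}, of size 2.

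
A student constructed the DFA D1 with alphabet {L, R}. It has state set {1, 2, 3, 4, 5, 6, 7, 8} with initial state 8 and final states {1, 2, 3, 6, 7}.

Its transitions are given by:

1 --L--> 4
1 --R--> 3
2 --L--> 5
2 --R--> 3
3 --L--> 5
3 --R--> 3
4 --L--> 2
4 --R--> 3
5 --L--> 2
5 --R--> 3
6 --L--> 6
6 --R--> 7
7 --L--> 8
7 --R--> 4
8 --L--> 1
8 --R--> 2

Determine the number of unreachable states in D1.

2

No path from 8 leads to 6, 7; the other 6 states are all reachable.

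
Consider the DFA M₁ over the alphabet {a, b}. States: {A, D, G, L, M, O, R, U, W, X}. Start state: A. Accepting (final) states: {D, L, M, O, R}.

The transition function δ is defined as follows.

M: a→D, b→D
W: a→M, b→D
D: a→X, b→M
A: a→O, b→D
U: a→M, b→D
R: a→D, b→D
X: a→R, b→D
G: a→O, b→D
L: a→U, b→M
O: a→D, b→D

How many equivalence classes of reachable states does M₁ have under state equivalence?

States {G,L,U,W} cannot be reached from the start state, so discard them.
P0 = {D,M,O,R} | {A,X}.
Refine {D,M,O,R} on symbol a: members go to different blocks, giving {M,O,R} and {D}.
Stable partition: {M,O,R} | {A,X} | {D} — 3 equivalence classes.

3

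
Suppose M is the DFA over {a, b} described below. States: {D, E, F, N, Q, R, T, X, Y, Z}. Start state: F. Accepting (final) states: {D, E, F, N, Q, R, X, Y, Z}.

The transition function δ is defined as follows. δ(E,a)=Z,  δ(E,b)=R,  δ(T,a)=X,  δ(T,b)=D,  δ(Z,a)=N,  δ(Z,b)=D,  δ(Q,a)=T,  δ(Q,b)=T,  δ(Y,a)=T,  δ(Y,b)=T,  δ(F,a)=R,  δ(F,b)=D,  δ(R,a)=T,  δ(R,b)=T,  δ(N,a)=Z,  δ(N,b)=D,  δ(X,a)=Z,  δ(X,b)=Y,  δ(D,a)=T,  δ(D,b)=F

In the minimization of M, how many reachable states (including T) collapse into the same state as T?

1

States {E,Q} cannot be reached from the start state, so discard them.
P0 = {D,F,N,R,X,Y,Z} | {T}.
Refine {D,F,N,R,X,Y,Z} on symbol a: members go to different blocks, giving {F,N,X,Z} and {D,R,Y}.
Split {F,N,X,Z} by δ(·,a) → {N,X,Z} and {F}.
Refine {D,R,Y} on symbol b: members go to different blocks, giving {R,Y} and {D}.
On input b, block {N,X,Z} splits into {N,Z} and {X}.
Stable partition: {N,Z} | {T} | {R,Y} | {F} | {D} | {X} — 6 equivalence classes.
The equivalence class containing T is {T}, of size 1.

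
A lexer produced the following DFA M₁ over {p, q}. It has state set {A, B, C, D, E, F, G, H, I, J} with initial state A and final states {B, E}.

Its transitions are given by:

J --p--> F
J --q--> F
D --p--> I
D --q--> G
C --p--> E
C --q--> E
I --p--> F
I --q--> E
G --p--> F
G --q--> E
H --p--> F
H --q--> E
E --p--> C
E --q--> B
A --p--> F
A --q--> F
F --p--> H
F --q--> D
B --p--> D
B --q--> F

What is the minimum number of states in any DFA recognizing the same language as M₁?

States {J} cannot be reached from the start state, so discard them.
Initial partition by acceptance: {B,E} | {A,C,D,F,G,H,I}.
Refine {B,E} on symbol q: members go to different blocks, giving {B} and {E}.
Refine {A,C,D,F,G,H,I} on symbol p: members go to different blocks, giving {A,D,F,G,H,I} and {C}.
On input q, block {A,D,F,G,H,I} splits into {A,D,F} and {G,H,I}.
On input p, block {A,D,F} splits into {D,F} and {A}.
Split {D,F} by δ(·,q) → {D} and {F}.
Stable partition: {B} | {D} | {E} | {C} | {G,H,I} | {A} | {F} — 7 equivalence classes.

7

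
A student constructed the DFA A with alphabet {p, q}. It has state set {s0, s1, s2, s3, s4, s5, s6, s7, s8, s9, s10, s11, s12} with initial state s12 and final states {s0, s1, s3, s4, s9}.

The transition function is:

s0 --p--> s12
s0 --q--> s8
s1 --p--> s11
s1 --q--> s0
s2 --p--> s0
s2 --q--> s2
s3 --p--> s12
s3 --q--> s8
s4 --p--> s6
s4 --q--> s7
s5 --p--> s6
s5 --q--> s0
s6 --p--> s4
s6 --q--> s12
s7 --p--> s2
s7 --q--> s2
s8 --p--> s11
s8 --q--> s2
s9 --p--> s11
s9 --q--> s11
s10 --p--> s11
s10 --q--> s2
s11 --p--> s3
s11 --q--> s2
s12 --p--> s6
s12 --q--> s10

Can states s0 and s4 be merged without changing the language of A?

No

Reachable states from the start: {s0,s2,s3,s4,s6,s7,s8,s10,s11,s12}. Unreachable: {s1,s5,s9} — drop them.
Start with accepting vs non-accepting: {s0,s3,s4} | {s2,s6,s7,s8,s10,s11,s12}.
On input p, block {s2,s6,s7,s8,s10,s11,s12} splits into {s7,s8,s10,s12} and {s2,s6,s11}.
Refine {s0,s3,s4} on symbol p: members go to different blocks, giving {s0,s3} and {s4}.
Split {s7,s8,s10,s12} by δ(·,q) → {s7,s8,s10} and {s12}.
Refine {s2,s6,s11} on symbol p: members go to different blocks, giving {s2,s11} and {s6}.
Stable partition: {s0,s3} | {s7,s8,s10} | {s2,s11} | {s4} | {s12} | {s6} — 6 equivalence classes.
s0 and s4 end up in different blocks, so they are distinguishable. For instance, the string 'pp' is accepted from only s4.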